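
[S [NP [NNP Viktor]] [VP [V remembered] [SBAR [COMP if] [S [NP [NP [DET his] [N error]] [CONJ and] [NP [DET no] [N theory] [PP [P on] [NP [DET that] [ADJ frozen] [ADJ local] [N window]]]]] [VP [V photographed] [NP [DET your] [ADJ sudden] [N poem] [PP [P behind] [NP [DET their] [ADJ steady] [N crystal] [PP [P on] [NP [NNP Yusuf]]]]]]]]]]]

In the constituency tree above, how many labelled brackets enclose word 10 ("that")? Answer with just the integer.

The word sits inside DET, which is inside NP, inside PP, inside NP, inside NP, inside S, inside SBAR, inside VP, inside S — 9 brackets in all.

9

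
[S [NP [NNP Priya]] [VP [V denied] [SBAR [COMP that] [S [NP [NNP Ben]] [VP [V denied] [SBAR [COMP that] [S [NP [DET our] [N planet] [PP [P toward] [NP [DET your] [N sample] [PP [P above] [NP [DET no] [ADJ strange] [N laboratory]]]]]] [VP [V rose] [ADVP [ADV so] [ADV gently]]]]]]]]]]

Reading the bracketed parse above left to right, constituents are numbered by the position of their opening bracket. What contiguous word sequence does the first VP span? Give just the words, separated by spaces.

In left-to-right order the VP constituents are "denied that Ben denied that our planet toward your sample above no strange laboratory rose so gently"; "denied that our planet toward your sample above no strange laboratory rose so gently"; "rose so gently". Number 1 is "denied that Ben denied that our planet toward your sample above no strange laboratory rose so gently".

denied that Ben denied that our planet toward your sample above no strange laboratory rose so gently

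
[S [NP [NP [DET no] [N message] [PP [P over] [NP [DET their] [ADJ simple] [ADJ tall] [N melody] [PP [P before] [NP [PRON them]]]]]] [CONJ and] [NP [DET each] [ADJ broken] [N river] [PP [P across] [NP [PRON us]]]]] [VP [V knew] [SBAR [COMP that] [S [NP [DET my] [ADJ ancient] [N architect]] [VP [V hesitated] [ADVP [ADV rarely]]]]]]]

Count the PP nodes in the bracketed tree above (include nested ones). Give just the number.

3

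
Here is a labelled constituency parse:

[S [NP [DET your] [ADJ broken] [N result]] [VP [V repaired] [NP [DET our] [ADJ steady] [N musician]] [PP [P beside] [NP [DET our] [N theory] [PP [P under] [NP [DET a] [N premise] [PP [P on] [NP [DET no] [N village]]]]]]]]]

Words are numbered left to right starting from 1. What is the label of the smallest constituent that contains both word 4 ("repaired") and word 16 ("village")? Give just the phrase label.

Word 4 lies under S → VP → V; word 16 lies under S → VP → PP → NP → PP → NP → PP → NP → N. The lowest shared node is the VP.

VP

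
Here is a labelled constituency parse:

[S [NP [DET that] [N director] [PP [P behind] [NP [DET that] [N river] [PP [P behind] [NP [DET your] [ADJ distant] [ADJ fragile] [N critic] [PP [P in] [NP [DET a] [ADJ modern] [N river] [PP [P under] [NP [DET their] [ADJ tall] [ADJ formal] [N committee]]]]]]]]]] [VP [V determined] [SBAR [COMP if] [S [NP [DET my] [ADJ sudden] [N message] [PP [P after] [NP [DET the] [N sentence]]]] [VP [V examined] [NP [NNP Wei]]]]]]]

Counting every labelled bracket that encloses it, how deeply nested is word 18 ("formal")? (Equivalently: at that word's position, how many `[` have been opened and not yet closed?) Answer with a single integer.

11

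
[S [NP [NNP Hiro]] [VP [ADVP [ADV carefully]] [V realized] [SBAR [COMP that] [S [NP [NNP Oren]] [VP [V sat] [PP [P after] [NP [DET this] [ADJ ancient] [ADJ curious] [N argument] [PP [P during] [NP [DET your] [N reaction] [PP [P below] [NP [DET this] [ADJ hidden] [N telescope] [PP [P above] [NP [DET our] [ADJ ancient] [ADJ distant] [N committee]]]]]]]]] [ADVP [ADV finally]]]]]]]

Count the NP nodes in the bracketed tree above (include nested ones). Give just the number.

6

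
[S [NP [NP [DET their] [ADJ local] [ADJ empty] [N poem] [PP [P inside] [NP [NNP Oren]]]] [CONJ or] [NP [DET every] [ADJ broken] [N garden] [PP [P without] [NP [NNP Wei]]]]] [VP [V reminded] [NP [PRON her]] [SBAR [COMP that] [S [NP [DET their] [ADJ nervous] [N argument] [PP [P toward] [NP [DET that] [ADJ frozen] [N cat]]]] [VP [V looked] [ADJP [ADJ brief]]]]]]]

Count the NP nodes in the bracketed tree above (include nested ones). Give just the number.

Listing each NP by its span: [NP their local empty poem inside Oren or every broken garden without Wei]; [NP their local empty poem inside Oren]; [NP Oren]; [NP every broken garden without Wei]; [NP Wei]; [NP her] … — that makes 8.

8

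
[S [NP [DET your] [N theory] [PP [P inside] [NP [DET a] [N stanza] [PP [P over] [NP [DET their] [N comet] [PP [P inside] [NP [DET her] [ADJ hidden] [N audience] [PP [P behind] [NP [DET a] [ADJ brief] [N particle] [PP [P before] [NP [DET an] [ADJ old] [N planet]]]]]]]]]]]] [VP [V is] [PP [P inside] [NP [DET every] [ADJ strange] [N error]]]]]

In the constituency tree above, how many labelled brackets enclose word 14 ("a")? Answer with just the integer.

Path from the root down to the word: S → NP → PP → NP → PP → NP → PP → NP → PP → NP → DET. That is 11 enclosing brackets.

11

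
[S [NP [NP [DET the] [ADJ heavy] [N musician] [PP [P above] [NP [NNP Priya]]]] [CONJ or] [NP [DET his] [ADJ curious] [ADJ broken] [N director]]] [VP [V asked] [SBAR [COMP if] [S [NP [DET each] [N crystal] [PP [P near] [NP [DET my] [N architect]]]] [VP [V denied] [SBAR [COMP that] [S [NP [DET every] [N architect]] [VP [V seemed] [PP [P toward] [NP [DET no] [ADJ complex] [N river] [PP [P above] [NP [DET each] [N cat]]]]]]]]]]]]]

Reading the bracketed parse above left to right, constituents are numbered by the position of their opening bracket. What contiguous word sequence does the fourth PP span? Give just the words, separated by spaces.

The PP opening brackets appear, in order, over: "above Priya"; "near my architect"; "toward no complex river above each cat"; "above each cat". The fourth one spans "above each cat".

above each cat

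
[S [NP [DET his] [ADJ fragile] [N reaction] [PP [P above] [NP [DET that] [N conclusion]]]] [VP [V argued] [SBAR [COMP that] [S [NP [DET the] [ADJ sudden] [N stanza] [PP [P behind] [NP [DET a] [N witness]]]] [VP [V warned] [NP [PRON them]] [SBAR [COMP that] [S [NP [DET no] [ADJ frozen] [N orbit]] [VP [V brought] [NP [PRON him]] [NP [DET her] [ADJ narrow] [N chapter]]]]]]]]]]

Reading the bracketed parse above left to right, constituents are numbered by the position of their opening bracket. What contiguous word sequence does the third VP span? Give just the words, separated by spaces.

brought him her narrow chapter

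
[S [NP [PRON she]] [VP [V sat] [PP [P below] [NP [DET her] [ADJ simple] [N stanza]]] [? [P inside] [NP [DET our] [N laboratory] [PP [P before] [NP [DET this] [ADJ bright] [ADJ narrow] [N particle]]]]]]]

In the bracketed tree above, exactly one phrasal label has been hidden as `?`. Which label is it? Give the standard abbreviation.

PP

Looking at what the `?` directly dominates — P 'inside', NP — this is a prepositional phrase (PP).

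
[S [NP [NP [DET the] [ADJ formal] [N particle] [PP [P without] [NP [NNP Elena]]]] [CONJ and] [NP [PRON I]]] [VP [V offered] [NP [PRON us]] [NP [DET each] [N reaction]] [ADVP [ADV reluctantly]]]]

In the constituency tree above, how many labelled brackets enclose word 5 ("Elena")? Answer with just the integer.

6

Counting open brackets not yet closed at "Elena": [S [NP [NP [PP [NP [NNP = 6.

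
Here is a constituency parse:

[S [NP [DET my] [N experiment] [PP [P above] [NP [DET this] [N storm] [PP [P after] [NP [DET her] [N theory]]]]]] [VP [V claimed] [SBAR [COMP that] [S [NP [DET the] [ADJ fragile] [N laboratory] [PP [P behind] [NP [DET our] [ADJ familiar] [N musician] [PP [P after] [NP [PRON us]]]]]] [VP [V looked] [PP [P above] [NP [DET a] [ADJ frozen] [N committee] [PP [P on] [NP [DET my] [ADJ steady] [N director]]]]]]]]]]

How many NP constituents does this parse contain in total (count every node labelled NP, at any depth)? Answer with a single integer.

Scanning left to right, an opening `[NP` appears at word positions 1, 4, 7, 11, 15, 19, 22, 26 — 8 in total.

8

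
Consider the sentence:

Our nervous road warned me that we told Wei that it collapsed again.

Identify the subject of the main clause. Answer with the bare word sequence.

our nervous road

"our nervous road" is the NP that combines with the VP headed by "warned" to form the main clause — the subject.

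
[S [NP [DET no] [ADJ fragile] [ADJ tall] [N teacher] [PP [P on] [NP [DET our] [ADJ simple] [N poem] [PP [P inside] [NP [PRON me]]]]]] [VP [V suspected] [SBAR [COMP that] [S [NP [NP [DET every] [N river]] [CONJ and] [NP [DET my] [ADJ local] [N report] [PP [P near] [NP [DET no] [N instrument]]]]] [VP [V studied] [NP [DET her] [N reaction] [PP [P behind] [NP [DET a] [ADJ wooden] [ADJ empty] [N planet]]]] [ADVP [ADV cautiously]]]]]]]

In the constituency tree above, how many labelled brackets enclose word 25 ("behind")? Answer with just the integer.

8

The word sits inside P, which is inside PP, inside NP, inside VP, inside S, inside SBAR, inside VP, inside S — 8 brackets in all.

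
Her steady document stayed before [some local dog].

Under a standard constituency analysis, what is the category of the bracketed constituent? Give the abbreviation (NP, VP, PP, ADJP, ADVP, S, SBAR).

NP

"dog" is the head of the bracketed span, so the span is a noun phrase: NP.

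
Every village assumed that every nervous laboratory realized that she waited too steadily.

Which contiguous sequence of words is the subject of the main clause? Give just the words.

every village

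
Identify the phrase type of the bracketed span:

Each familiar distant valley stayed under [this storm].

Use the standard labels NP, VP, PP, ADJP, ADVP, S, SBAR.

NP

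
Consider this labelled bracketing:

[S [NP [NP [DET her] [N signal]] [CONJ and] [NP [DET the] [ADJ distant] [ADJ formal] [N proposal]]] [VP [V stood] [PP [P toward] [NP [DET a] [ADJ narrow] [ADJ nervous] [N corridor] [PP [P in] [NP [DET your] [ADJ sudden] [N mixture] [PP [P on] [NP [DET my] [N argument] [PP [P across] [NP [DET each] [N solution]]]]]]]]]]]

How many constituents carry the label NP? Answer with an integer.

7

The NP constituents are: [NP her signal and the distant formal proposal]; [NP her signal]; [NP the distant formal proposal]; [NP a narrow nervous corridor in your sudden mixture on my argument across each solution]; [NP your sudden mixture on my argument across each solution]; [NP my argument across each solution] …. Total: 7.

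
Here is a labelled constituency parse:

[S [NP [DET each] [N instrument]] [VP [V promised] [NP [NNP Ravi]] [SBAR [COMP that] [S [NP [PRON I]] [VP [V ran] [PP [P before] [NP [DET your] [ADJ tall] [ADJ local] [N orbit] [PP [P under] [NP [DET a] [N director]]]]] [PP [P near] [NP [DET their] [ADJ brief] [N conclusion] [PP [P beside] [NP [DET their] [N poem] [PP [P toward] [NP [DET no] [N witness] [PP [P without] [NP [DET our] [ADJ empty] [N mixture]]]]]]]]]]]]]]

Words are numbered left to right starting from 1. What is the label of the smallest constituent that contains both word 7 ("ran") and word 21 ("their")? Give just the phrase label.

VP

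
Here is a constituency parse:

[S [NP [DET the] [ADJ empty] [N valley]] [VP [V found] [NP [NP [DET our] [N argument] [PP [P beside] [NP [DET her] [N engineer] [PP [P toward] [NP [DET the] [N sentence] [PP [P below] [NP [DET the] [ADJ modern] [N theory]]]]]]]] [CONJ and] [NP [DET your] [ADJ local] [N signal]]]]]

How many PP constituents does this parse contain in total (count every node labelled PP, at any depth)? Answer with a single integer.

Listing each PP by its span: [PP beside her engineer toward the sentence below the modern theory]; [PP toward the sentence below the modern theory]; [PP below the modern theory] — that makes 3.

3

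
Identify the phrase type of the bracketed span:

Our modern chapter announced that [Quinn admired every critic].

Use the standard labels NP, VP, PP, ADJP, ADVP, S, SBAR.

The bracketed span "Quinn admired every critic" is headed by "admired", making it a clause (S).

S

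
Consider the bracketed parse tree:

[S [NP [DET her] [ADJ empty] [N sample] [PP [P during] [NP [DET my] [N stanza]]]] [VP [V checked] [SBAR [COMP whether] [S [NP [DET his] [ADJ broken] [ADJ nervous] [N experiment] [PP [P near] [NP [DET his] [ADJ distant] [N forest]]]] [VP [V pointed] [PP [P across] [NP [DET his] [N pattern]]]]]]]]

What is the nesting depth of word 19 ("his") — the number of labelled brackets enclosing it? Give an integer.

8

Counting open brackets not yet closed at "his": [S [VP [SBAR [S [VP [PP [NP [DET = 8.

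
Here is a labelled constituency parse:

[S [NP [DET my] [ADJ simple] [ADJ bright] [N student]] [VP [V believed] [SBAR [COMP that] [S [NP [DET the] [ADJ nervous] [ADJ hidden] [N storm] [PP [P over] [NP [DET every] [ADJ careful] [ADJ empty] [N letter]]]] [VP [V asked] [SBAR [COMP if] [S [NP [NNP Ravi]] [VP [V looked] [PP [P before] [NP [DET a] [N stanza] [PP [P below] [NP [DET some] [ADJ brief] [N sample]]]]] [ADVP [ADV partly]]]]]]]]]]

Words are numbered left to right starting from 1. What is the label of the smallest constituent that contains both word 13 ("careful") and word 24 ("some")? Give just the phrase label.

S

Both words fall inside [S the nervous hidden storm over every careful empty letter asked if Ravi looked before a stanza below some brief sample partly] (words 7–27), and no smaller constituent contains them both. Label: S.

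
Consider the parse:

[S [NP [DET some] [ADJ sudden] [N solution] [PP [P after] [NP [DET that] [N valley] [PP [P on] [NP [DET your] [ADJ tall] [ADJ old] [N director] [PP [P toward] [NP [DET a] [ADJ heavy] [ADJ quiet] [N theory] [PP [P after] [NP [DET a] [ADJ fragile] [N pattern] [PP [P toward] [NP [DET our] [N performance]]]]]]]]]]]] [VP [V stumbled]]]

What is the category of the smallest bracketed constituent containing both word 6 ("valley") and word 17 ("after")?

Word 6 lies under S → NP → PP → NP → N; word 17 lies under S → NP → PP → NP → PP → NP → PP → NP → PP → P. The lowest shared node is the NP.

NP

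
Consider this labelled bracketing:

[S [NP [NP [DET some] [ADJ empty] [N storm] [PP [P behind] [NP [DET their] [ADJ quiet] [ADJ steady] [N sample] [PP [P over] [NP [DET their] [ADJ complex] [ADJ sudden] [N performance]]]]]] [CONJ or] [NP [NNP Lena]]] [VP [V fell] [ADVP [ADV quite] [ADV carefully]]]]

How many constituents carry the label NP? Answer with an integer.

5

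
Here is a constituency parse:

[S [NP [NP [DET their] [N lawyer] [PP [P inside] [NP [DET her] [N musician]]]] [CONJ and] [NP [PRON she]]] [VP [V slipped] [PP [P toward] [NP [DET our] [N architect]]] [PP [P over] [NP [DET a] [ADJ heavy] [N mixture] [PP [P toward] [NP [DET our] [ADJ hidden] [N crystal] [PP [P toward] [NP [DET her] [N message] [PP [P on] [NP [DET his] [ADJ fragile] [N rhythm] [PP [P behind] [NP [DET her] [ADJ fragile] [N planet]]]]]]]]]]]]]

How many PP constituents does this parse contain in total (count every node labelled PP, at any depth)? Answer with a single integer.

7

Listing each PP by its span: [PP inside her musician]; [PP toward our architect]; [PP over a heavy mixture toward our hidden crystal toward her message on his fragile rhythm behind her fragile planet]; [PP toward our hidden crystal toward her message on his fragile rhythm behind her fragile planet]; [PP toward her message on his fragile rhythm behind her fragile planet]; [PP on his fragile rhythm behind her fragile planet] … — that makes 7.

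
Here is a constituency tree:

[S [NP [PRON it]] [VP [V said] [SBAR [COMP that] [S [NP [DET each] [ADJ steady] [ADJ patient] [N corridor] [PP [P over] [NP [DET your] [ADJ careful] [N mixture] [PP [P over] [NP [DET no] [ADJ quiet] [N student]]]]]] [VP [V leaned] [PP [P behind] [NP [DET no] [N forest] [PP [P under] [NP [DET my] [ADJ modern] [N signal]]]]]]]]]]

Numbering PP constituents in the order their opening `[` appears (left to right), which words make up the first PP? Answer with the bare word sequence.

over your careful mixture over no quiet student

In left-to-right order the PP constituents are "over your careful mixture over no quiet student"; "over no quiet student"; "behind no forest under my modern signal"; "under my modern signal". Number 1 is "over your careful mixture over no quiet student".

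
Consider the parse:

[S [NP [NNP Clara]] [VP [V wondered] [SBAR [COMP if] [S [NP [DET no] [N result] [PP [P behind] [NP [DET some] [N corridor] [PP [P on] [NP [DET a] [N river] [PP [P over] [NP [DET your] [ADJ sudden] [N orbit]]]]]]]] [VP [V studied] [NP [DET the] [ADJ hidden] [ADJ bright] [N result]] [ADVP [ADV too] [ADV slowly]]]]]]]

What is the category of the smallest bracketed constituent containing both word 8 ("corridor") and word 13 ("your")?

Word 8 lies under S → VP → SBAR → S → NP → PP → NP → N; word 13 lies under S → VP → SBAR → S → NP → PP → NP → PP → NP → PP → NP → DET. The lowest shared node is the NP.

NP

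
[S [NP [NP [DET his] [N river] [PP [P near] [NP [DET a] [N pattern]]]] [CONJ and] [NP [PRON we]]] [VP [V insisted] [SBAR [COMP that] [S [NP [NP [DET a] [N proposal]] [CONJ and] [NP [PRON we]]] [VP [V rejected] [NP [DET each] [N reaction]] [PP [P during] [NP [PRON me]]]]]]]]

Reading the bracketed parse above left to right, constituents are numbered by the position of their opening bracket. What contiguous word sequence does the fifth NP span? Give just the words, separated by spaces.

Opening `[NP` markers occur at word positions 1, 1, 4, 7, 10, 10, 13, 15, 18; the fifth of these opens the constituent [NP a proposal and we].

a proposal and we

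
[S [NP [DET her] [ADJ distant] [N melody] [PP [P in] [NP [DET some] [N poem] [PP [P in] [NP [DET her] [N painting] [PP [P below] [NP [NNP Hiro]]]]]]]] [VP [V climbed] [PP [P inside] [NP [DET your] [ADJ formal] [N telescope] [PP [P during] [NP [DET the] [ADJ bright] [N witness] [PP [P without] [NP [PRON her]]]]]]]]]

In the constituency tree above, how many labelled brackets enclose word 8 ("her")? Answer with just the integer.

7

The word sits inside DET, which is inside NP, inside PP, inside NP, inside PP, inside NP, inside S — 7 brackets in all.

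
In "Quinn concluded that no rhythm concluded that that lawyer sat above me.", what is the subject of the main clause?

The subject of the main clause is the NP immediately before the verb "concluded": "Quinn".

Quinn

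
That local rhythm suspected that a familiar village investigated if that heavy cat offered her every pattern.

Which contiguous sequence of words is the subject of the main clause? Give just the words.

that local rhythm

The subject of the main clause is the NP immediately before the verb "suspected": "that local rhythm".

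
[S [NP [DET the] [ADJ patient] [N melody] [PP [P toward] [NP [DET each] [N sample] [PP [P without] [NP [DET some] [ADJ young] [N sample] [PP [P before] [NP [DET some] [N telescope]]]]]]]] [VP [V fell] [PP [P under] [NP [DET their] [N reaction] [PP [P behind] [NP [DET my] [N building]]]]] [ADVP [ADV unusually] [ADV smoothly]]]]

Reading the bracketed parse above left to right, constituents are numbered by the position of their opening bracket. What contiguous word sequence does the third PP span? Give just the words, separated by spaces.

Opening `[PP` markers occur at word positions 4, 7, 11, 15, 18; the third of these opens the constituent [PP before some telescope].

before some telescope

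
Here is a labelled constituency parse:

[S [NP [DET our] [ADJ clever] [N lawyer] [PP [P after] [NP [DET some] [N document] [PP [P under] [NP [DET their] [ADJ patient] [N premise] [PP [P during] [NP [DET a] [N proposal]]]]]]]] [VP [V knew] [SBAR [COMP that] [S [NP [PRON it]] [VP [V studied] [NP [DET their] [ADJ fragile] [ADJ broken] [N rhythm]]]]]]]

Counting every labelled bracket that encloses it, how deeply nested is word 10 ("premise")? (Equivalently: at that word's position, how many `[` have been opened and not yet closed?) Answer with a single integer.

The word sits inside N, which is inside NP, inside PP, inside NP, inside PP, inside NP, inside S — 7 brackets in all.

7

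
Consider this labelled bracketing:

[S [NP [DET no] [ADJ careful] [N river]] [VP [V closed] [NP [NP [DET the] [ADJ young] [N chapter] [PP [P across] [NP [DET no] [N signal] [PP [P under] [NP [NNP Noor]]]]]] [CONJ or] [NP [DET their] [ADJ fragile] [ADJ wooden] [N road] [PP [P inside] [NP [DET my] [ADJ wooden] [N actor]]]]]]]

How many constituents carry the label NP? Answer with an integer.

The NP constituents are: [NP no careful river]; [NP the young chapter across no signal under Noor or their fragile wooden road inside my wooden actor]; [NP the young chapter across no signal under Noor]; [NP no signal under Noor]; [NP Noor]; [NP their fragile wooden road inside my wooden actor] …. Total: 7.

7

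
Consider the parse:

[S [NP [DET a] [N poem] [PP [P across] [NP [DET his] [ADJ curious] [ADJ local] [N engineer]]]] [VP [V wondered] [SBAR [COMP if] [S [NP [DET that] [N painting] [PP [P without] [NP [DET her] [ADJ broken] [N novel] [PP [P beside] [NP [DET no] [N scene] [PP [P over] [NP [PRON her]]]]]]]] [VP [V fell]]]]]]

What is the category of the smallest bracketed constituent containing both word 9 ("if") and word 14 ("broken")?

Word 9 lies under S → VP → SBAR → COMP; word 14 lies under S → VP → SBAR → S → NP → PP → NP → ADJ. The lowest shared node is the SBAR.

SBAR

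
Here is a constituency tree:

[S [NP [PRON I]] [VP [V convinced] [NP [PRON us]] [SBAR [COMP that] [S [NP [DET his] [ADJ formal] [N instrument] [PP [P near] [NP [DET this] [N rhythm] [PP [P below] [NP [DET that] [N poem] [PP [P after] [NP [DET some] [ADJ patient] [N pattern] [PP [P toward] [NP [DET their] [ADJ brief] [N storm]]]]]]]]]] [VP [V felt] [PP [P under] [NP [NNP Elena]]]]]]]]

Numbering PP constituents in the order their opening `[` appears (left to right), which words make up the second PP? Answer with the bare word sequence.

below that poem after some patient pattern toward their brief storm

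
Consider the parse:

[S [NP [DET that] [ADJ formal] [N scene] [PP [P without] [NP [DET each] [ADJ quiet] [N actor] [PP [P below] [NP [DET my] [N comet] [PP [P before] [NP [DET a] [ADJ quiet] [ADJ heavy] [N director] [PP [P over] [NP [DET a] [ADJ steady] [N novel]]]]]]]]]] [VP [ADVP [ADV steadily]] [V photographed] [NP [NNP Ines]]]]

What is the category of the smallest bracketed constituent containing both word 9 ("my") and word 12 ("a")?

NP

The smallest bracket enclosing both words is [NP my comet before a quiet heavy director over a steady novel], so the label is NP.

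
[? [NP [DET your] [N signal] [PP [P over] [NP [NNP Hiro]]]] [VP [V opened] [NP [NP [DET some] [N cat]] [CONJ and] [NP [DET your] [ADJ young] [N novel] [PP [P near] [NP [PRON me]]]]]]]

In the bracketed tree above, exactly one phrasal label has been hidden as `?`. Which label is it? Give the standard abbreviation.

S

The `?` node immediately contains: NP, VP. That is the internal structure of a clause, so the label is S.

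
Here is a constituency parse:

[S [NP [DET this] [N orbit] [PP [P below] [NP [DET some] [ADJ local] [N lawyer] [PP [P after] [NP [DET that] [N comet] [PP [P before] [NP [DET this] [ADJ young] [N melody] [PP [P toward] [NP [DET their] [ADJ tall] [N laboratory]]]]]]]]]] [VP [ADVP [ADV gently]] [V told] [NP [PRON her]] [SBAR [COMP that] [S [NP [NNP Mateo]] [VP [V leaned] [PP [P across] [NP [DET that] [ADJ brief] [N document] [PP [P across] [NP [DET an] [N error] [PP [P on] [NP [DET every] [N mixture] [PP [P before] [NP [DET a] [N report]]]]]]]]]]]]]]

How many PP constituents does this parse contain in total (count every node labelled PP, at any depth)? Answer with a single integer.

8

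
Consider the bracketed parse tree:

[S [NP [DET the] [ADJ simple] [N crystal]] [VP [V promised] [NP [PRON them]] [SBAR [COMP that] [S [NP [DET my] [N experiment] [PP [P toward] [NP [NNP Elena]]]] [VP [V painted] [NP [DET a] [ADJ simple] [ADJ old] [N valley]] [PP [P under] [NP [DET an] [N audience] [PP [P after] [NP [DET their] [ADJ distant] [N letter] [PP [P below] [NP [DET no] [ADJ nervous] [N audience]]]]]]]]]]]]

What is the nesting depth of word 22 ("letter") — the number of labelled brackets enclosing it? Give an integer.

10

The word sits inside N, which is inside NP, inside PP, inside NP, inside PP, inside VP, inside S, inside SBAR, inside VP, inside S — 10 brackets in all.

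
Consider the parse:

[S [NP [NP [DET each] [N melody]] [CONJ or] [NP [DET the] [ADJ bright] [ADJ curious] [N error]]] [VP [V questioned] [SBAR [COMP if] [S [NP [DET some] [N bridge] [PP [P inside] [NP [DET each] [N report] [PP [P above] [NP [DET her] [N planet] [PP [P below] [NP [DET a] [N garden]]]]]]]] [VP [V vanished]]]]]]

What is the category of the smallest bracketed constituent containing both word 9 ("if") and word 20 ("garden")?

SBAR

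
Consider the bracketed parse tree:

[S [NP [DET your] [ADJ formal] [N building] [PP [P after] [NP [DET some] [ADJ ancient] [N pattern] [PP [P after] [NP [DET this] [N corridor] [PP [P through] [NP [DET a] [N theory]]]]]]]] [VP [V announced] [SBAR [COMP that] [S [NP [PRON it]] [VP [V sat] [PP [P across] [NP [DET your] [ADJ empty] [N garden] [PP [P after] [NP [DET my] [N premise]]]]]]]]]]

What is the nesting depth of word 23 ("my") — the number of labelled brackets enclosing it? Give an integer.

10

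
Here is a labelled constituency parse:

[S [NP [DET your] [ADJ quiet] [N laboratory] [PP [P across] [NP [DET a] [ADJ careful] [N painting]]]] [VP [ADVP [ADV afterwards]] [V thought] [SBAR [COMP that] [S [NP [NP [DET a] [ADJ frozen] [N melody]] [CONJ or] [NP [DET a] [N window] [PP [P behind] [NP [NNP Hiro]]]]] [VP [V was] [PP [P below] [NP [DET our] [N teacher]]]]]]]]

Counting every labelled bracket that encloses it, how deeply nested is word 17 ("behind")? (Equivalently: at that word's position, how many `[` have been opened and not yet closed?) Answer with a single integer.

Counting open brackets not yet closed at "behind": [S [VP [SBAR [S [NP [NP [PP [P = 8.

8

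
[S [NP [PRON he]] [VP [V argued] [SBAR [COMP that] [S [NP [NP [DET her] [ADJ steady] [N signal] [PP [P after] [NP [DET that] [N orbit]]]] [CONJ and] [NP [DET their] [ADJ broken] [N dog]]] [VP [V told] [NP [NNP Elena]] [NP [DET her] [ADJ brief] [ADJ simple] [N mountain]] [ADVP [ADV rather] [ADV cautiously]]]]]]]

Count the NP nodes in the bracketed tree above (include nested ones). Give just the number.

7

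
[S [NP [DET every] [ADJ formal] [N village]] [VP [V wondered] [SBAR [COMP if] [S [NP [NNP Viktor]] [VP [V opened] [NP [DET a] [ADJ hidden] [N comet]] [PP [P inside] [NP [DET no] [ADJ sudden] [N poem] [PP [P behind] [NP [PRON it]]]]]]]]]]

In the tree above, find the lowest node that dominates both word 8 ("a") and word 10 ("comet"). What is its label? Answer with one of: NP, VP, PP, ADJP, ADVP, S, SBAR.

NP

The smallest bracket enclosing both words is [NP a hidden comet], so the label is NP.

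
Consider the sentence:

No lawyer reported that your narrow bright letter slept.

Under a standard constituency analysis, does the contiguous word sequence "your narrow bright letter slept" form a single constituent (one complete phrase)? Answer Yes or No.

The sequence corresponds to a single S node — the clause "your narrow bright letter slept".

Yes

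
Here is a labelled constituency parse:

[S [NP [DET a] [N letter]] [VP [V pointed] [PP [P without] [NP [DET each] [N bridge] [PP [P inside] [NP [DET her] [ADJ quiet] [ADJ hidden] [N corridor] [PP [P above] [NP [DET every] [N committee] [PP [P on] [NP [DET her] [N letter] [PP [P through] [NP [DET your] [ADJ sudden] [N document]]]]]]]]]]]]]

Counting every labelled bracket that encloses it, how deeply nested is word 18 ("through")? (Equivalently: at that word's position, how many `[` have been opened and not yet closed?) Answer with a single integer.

12

The word sits inside P, which is inside PP, inside NP, inside PP, inside NP, inside PP, inside NP, inside PP, inside NP, inside PP, inside VP, inside S — 12 brackets in all.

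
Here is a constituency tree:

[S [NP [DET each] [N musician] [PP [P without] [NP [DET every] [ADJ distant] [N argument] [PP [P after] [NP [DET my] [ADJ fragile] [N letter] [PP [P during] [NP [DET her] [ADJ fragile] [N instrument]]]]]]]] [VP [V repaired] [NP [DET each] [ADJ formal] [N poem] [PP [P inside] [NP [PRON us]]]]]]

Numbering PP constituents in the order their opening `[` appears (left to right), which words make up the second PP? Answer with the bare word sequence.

after my fragile letter during her fragile instrument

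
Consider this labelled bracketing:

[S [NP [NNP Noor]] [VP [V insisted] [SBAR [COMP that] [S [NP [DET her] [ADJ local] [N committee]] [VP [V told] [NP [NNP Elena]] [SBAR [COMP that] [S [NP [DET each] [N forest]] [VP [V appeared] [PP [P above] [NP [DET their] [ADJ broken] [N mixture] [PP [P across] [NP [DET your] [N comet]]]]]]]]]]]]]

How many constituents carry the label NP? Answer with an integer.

The NP constituents are: [NP Noor]; [NP her local committee]; [NP Elena]; [NP each forest]; [NP their broken mixture across your comet]; [NP your comet]. Total: 6.

6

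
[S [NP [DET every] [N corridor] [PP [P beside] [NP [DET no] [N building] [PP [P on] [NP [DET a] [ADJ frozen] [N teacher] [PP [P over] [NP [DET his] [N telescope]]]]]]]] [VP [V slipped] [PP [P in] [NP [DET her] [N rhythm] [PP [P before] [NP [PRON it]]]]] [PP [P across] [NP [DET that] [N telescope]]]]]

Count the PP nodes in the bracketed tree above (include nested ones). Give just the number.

6

Scanning left to right, an opening `[PP` appears at word positions 3, 6, 10, 14, 17, 19 — 6 in total.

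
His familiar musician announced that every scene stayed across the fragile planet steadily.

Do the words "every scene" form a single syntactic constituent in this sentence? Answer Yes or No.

Yes

"every scene" is exactly the noun phrase [NP every scene], a complete constituent.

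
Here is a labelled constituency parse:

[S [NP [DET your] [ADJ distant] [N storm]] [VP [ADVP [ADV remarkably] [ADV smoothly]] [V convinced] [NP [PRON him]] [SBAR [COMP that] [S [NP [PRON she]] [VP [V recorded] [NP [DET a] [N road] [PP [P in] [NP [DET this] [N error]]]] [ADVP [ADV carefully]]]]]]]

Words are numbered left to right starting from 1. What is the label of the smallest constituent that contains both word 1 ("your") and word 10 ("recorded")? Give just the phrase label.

Word 1 lies under S → NP → DET; word 10 lies under S → VP → SBAR → S → VP → V. The lowest shared node is the S.

S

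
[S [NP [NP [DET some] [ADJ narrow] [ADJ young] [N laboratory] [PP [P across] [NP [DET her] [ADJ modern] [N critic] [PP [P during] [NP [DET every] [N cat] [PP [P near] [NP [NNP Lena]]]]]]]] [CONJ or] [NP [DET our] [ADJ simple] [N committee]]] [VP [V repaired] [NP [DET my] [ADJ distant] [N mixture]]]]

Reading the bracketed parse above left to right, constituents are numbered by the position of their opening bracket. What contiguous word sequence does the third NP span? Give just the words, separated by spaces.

her modern critic during every cat near Lena

The NP opening brackets appear, in order, over: "some narrow young laboratory across her modern critic during every cat near Lena or our simple committee"; "some narrow young laboratory across her modern critic during every cat near Lena"; "her modern critic during every cat near Lena"; "every cat near Lena"; "Lena"; "our simple committee"; "my distant mixture". The third one spans "her modern critic during every cat near Lena".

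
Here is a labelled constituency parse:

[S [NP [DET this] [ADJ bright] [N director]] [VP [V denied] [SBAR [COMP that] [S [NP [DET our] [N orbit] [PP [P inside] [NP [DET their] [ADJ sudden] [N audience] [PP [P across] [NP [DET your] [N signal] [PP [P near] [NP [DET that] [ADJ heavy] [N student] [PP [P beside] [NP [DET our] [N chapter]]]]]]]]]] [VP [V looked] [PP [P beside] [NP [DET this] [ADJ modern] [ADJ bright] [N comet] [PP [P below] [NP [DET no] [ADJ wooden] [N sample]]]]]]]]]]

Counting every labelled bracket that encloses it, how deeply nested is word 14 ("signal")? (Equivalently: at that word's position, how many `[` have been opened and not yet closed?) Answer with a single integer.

10

Path from the root down to the word: S → VP → SBAR → S → NP → PP → NP → PP → NP → N. That is 10 enclosing brackets.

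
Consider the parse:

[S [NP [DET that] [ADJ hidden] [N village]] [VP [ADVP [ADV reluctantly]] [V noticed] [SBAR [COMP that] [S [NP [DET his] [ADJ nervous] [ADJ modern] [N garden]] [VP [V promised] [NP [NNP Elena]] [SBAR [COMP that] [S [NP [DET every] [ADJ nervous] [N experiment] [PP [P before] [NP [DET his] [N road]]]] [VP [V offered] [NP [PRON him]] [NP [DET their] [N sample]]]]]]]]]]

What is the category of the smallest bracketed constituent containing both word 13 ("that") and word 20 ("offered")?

The smallest bracket enclosing both words is [SBAR that every nervous experiment before his road offered him their sample], so the label is SBAR.

SBAR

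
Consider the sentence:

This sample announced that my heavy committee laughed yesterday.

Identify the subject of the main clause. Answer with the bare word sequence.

The subject of the main clause is the NP immediately before the verb "announced": "this sample".

this sample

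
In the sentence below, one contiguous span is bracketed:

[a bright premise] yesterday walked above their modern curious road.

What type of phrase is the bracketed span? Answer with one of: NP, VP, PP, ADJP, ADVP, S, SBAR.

NP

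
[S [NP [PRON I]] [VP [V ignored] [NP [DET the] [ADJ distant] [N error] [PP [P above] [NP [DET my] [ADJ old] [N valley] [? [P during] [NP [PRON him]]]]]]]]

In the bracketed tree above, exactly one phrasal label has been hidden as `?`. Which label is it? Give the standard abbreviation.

PP

A constituent whose immediate children are P 'during', NP is a prepositional phrase: PP.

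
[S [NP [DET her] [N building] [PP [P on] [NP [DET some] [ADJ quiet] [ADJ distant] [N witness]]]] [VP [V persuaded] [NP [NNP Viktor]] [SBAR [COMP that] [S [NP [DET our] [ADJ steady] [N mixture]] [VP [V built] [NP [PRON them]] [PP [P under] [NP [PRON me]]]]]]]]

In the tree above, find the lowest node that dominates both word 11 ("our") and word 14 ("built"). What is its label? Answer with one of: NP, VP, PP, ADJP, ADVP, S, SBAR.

S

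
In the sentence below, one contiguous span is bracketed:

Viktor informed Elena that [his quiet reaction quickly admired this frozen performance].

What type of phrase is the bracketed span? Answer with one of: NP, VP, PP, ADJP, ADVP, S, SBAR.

"admired" is the head of the bracketed span, so the span is a clause: S.

S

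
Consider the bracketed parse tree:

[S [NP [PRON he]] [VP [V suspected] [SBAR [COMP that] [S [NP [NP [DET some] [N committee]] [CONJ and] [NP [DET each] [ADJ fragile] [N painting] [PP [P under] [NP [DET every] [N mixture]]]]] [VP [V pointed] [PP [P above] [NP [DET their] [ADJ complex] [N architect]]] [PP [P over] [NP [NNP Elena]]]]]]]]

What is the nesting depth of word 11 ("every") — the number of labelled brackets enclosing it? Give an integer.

Path from the root down to the word: S → VP → SBAR → S → NP → NP → PP → NP → DET. That is 9 enclosing brackets.

9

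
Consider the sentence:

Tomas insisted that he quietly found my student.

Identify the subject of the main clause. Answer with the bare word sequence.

Tomas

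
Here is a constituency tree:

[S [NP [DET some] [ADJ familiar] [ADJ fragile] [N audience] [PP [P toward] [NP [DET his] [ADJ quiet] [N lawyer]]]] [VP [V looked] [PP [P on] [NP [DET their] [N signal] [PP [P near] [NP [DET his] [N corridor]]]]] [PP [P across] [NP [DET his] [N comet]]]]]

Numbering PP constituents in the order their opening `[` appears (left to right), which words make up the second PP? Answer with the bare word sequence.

on their signal near his corridor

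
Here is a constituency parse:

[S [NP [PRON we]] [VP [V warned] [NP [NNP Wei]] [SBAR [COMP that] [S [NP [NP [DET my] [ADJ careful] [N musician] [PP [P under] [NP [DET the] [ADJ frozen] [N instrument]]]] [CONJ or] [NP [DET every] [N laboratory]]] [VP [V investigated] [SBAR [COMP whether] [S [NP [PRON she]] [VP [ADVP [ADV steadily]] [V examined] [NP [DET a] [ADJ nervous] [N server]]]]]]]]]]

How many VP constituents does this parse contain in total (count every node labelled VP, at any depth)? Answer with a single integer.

Listing each VP by its span: [VP warned Wei that my careful musician under the frozen instrument or every laboratory investigated whether she steadily examined a nervous server]; [VP investigated whether she steadily examined a nervous server]; [VP steadily examined a nervous server] — that makes 3.

3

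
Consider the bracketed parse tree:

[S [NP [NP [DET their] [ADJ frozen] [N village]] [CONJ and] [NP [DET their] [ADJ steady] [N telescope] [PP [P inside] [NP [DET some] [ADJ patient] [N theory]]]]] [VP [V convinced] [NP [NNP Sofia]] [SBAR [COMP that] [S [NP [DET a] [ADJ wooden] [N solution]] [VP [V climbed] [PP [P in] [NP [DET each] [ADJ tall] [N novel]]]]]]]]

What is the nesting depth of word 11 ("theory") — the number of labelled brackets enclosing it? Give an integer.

6

The word sits inside N, which is inside NP, inside PP, inside NP, inside NP, inside S — 6 brackets in all.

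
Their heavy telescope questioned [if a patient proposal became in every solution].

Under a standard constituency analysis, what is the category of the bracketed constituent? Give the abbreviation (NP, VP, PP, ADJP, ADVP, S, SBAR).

The span is built around the complementizer "if" — a subordinate clause (SBAR).

SBAR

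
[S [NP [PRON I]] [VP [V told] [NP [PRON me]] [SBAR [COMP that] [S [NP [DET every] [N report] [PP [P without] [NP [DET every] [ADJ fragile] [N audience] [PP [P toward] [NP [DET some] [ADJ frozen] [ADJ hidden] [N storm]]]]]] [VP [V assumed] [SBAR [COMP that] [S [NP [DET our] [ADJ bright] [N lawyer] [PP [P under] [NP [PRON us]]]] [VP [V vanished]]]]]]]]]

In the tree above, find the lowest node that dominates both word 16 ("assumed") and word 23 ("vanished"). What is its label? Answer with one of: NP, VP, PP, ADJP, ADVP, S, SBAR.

Both words fall inside [VP assumed that our bright lawyer under us vanished] (words 16–23), and no smaller constituent contains them both. Label: VP.

VP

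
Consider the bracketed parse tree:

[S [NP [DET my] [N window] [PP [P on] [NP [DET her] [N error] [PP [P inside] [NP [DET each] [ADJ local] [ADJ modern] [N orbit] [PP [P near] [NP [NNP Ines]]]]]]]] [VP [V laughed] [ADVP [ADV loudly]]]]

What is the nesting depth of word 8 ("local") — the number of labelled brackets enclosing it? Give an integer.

7

Counting open brackets not yet closed at "local": [S [NP [PP [NP [PP [NP [ADJ = 7.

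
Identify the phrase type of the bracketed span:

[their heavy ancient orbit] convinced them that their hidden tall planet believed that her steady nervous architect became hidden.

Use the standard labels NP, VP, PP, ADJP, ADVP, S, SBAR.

The bracketed span "their heavy ancient orbit" is headed by "orbit", making it a noun phrase (NP).

NP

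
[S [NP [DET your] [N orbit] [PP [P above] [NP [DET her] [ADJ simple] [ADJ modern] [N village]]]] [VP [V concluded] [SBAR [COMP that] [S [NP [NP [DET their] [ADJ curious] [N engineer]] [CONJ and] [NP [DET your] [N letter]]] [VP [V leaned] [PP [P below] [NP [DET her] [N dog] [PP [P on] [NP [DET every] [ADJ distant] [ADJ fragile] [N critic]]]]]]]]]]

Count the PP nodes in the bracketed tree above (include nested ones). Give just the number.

3

Listing each PP by its span: [PP above her simple modern village]; [PP below her dog on every distant fragile critic]; [PP on every distant fragile critic] — that makes 3.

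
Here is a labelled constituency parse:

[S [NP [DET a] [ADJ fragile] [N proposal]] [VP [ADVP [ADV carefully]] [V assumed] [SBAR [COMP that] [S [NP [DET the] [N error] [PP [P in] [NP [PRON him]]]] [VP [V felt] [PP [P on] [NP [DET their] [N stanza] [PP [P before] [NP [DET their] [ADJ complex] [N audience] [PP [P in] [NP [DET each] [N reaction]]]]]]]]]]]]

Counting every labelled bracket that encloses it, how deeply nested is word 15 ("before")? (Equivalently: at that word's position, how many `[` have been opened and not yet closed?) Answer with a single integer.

9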